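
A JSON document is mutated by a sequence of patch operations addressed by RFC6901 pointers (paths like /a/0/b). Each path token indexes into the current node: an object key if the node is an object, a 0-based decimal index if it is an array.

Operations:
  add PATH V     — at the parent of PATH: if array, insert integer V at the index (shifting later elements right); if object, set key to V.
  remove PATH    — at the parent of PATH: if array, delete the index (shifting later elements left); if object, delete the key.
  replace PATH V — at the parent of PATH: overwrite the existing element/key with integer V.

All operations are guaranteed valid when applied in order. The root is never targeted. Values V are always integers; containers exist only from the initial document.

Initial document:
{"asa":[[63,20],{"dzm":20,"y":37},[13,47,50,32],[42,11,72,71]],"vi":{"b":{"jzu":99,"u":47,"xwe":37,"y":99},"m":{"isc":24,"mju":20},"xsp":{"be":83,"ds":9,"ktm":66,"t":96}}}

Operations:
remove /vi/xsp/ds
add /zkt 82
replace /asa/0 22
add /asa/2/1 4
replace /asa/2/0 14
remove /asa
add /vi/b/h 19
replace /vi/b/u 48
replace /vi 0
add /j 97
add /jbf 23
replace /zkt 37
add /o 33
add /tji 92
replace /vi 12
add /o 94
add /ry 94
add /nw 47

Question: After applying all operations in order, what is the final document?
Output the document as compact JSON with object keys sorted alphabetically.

Answer: {"j":97,"jbf":23,"nw":47,"o":94,"ry":94,"tji":92,"vi":12,"zkt":37}

Derivation:
After op 1 (remove /vi/xsp/ds): {"asa":[[63,20],{"dzm":20,"y":37},[13,47,50,32],[42,11,72,71]],"vi":{"b":{"jzu":99,"u":47,"xwe":37,"y":99},"m":{"isc":24,"mju":20},"xsp":{"be":83,"ktm":66,"t":96}}}
After op 2 (add /zkt 82): {"asa":[[63,20],{"dzm":20,"y":37},[13,47,50,32],[42,11,72,71]],"vi":{"b":{"jzu":99,"u":47,"xwe":37,"y":99},"m":{"isc":24,"mju":20},"xsp":{"be":83,"ktm":66,"t":96}},"zkt":82}
After op 3 (replace /asa/0 22): {"asa":[22,{"dzm":20,"y":37},[13,47,50,32],[42,11,72,71]],"vi":{"b":{"jzu":99,"u":47,"xwe":37,"y":99},"m":{"isc":24,"mju":20},"xsp":{"be":83,"ktm":66,"t":96}},"zkt":82}
After op 4 (add /asa/2/1 4): {"asa":[22,{"dzm":20,"y":37},[13,4,47,50,32],[42,11,72,71]],"vi":{"b":{"jzu":99,"u":47,"xwe":37,"y":99},"m":{"isc":24,"mju":20},"xsp":{"be":83,"ktm":66,"t":96}},"zkt":82}
After op 5 (replace /asa/2/0 14): {"asa":[22,{"dzm":20,"y":37},[14,4,47,50,32],[42,11,72,71]],"vi":{"b":{"jzu":99,"u":47,"xwe":37,"y":99},"m":{"isc":24,"mju":20},"xsp":{"be":83,"ktm":66,"t":96}},"zkt":82}
After op 6 (remove /asa): {"vi":{"b":{"jzu":99,"u":47,"xwe":37,"y":99},"m":{"isc":24,"mju":20},"xsp":{"be":83,"ktm":66,"t":96}},"zkt":82}
After op 7 (add /vi/b/h 19): {"vi":{"b":{"h":19,"jzu":99,"u":47,"xwe":37,"y":99},"m":{"isc":24,"mju":20},"xsp":{"be":83,"ktm":66,"t":96}},"zkt":82}
After op 8 (replace /vi/b/u 48): {"vi":{"b":{"h":19,"jzu":99,"u":48,"xwe":37,"y":99},"m":{"isc":24,"mju":20},"xsp":{"be":83,"ktm":66,"t":96}},"zkt":82}
After op 9 (replace /vi 0): {"vi":0,"zkt":82}
After op 10 (add /j 97): {"j":97,"vi":0,"zkt":82}
After op 11 (add /jbf 23): {"j":97,"jbf":23,"vi":0,"zkt":82}
After op 12 (replace /zkt 37): {"j":97,"jbf":23,"vi":0,"zkt":37}
After op 13 (add /o 33): {"j":97,"jbf":23,"o":33,"vi":0,"zkt":37}
After op 14 (add /tji 92): {"j":97,"jbf":23,"o":33,"tji":92,"vi":0,"zkt":37}
After op 15 (replace /vi 12): {"j":97,"jbf":23,"o":33,"tji":92,"vi":12,"zkt":37}
After op 16 (add /o 94): {"j":97,"jbf":23,"o":94,"tji":92,"vi":12,"zkt":37}
After op 17 (add /ry 94): {"j":97,"jbf":23,"o":94,"ry":94,"tji":92,"vi":12,"zkt":37}
After op 18 (add /nw 47): {"j":97,"jbf":23,"nw":47,"o":94,"ry":94,"tji":92,"vi":12,"zkt":37}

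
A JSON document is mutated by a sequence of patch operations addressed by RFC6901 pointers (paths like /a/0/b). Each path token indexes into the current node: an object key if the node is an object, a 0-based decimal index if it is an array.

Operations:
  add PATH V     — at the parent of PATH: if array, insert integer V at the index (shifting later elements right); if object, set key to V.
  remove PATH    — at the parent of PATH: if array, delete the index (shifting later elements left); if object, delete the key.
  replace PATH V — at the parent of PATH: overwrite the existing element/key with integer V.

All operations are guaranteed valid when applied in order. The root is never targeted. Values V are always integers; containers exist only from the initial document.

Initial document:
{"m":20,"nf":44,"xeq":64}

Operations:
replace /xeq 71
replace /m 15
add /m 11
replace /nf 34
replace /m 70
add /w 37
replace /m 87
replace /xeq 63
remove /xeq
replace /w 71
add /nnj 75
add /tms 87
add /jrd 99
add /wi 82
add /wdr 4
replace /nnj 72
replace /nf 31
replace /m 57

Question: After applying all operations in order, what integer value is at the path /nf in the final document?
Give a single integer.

After op 1 (replace /xeq 71): {"m":20,"nf":44,"xeq":71}
After op 2 (replace /m 15): {"m":15,"nf":44,"xeq":71}
After op 3 (add /m 11): {"m":11,"nf":44,"xeq":71}
After op 4 (replace /nf 34): {"m":11,"nf":34,"xeq":71}
After op 5 (replace /m 70): {"m":70,"nf":34,"xeq":71}
After op 6 (add /w 37): {"m":70,"nf":34,"w":37,"xeq":71}
After op 7 (replace /m 87): {"m":87,"nf":34,"w":37,"xeq":71}
After op 8 (replace /xeq 63): {"m":87,"nf":34,"w":37,"xeq":63}
After op 9 (remove /xeq): {"m":87,"nf":34,"w":37}
After op 10 (replace /w 71): {"m":87,"nf":34,"w":71}
After op 11 (add /nnj 75): {"m":87,"nf":34,"nnj":75,"w":71}
After op 12 (add /tms 87): {"m":87,"nf":34,"nnj":75,"tms":87,"w":71}
After op 13 (add /jrd 99): {"jrd":99,"m":87,"nf":34,"nnj":75,"tms":87,"w":71}
After op 14 (add /wi 82): {"jrd":99,"m":87,"nf":34,"nnj":75,"tms":87,"w":71,"wi":82}
After op 15 (add /wdr 4): {"jrd":99,"m":87,"nf":34,"nnj":75,"tms":87,"w":71,"wdr":4,"wi":82}
After op 16 (replace /nnj 72): {"jrd":99,"m":87,"nf":34,"nnj":72,"tms":87,"w":71,"wdr":4,"wi":82}
After op 17 (replace /nf 31): {"jrd":99,"m":87,"nf":31,"nnj":72,"tms":87,"w":71,"wdr":4,"wi":82}
After op 18 (replace /m 57): {"jrd":99,"m":57,"nf":31,"nnj":72,"tms":87,"w":71,"wdr":4,"wi":82}
Value at /nf: 31

Answer: 31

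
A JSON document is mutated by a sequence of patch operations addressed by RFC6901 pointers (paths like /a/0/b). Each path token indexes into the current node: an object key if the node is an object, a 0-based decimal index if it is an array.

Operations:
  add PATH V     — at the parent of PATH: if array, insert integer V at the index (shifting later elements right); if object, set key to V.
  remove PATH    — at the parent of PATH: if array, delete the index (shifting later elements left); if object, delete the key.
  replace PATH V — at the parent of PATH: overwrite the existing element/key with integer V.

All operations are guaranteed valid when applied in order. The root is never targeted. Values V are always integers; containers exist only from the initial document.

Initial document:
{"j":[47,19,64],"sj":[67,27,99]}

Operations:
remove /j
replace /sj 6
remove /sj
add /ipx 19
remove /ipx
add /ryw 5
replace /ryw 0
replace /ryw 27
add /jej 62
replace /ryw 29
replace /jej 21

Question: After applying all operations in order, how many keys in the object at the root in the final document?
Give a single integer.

Answer: 2

Derivation:
After op 1 (remove /j): {"sj":[67,27,99]}
After op 2 (replace /sj 6): {"sj":6}
After op 3 (remove /sj): {}
After op 4 (add /ipx 19): {"ipx":19}
After op 5 (remove /ipx): {}
After op 6 (add /ryw 5): {"ryw":5}
After op 7 (replace /ryw 0): {"ryw":0}
After op 8 (replace /ryw 27): {"ryw":27}
After op 9 (add /jej 62): {"jej":62,"ryw":27}
After op 10 (replace /ryw 29): {"jej":62,"ryw":29}
After op 11 (replace /jej 21): {"jej":21,"ryw":29}
Size at the root: 2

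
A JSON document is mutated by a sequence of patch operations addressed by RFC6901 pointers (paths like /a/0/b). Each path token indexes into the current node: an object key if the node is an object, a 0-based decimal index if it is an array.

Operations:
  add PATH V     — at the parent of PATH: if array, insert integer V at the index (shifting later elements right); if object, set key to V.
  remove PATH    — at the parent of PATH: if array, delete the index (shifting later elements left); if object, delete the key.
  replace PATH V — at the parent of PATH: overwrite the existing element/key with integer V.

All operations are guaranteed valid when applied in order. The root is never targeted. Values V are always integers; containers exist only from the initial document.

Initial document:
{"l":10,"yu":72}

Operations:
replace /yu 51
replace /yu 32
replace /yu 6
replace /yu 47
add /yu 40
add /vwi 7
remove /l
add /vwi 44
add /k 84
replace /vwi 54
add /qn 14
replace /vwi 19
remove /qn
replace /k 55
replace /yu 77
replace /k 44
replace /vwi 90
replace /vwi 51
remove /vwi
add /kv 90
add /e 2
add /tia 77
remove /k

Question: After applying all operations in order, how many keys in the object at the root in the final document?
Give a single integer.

After op 1 (replace /yu 51): {"l":10,"yu":51}
After op 2 (replace /yu 32): {"l":10,"yu":32}
After op 3 (replace /yu 6): {"l":10,"yu":6}
After op 4 (replace /yu 47): {"l":10,"yu":47}
After op 5 (add /yu 40): {"l":10,"yu":40}
After op 6 (add /vwi 7): {"l":10,"vwi":7,"yu":40}
After op 7 (remove /l): {"vwi":7,"yu":40}
After op 8 (add /vwi 44): {"vwi":44,"yu":40}
After op 9 (add /k 84): {"k":84,"vwi":44,"yu":40}
After op 10 (replace /vwi 54): {"k":84,"vwi":54,"yu":40}
After op 11 (add /qn 14): {"k":84,"qn":14,"vwi":54,"yu":40}
After op 12 (replace /vwi 19): {"k":84,"qn":14,"vwi":19,"yu":40}
After op 13 (remove /qn): {"k":84,"vwi":19,"yu":40}
After op 14 (replace /k 55): {"k":55,"vwi":19,"yu":40}
After op 15 (replace /yu 77): {"k":55,"vwi":19,"yu":77}
After op 16 (replace /k 44): {"k":44,"vwi":19,"yu":77}
After op 17 (replace /vwi 90): {"k":44,"vwi":90,"yu":77}
After op 18 (replace /vwi 51): {"k":44,"vwi":51,"yu":77}
After op 19 (remove /vwi): {"k":44,"yu":77}
After op 20 (add /kv 90): {"k":44,"kv":90,"yu":77}
After op 21 (add /e 2): {"e":2,"k":44,"kv":90,"yu":77}
After op 22 (add /tia 77): {"e":2,"k":44,"kv":90,"tia":77,"yu":77}
After op 23 (remove /k): {"e":2,"kv":90,"tia":77,"yu":77}
Size at the root: 4

Answer: 4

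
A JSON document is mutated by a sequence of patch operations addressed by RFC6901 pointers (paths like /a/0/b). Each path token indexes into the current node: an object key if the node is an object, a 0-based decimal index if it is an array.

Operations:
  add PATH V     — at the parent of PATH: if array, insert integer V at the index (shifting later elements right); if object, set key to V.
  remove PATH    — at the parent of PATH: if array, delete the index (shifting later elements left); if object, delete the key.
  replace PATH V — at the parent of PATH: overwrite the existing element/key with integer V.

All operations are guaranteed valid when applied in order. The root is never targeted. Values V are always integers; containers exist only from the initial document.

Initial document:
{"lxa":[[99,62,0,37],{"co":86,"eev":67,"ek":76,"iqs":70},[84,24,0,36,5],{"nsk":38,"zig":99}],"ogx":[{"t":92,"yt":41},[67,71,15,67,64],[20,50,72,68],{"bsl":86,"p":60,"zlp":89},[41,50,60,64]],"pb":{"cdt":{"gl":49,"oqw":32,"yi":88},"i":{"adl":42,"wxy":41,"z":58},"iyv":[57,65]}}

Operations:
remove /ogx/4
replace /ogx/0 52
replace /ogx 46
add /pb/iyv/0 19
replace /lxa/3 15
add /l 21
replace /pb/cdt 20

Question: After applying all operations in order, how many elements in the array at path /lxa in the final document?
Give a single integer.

After op 1 (remove /ogx/4): {"lxa":[[99,62,0,37],{"co":86,"eev":67,"ek":76,"iqs":70},[84,24,0,36,5],{"nsk":38,"zig":99}],"ogx":[{"t":92,"yt":41},[67,71,15,67,64],[20,50,72,68],{"bsl":86,"p":60,"zlp":89}],"pb":{"cdt":{"gl":49,"oqw":32,"yi":88},"i":{"adl":42,"wxy":41,"z":58},"iyv":[57,65]}}
After op 2 (replace /ogx/0 52): {"lxa":[[99,62,0,37],{"co":86,"eev":67,"ek":76,"iqs":70},[84,24,0,36,5],{"nsk":38,"zig":99}],"ogx":[52,[67,71,15,67,64],[20,50,72,68],{"bsl":86,"p":60,"zlp":89}],"pb":{"cdt":{"gl":49,"oqw":32,"yi":88},"i":{"adl":42,"wxy":41,"z":58},"iyv":[57,65]}}
After op 3 (replace /ogx 46): {"lxa":[[99,62,0,37],{"co":86,"eev":67,"ek":76,"iqs":70},[84,24,0,36,5],{"nsk":38,"zig":99}],"ogx":46,"pb":{"cdt":{"gl":49,"oqw":32,"yi":88},"i":{"adl":42,"wxy":41,"z":58},"iyv":[57,65]}}
After op 4 (add /pb/iyv/0 19): {"lxa":[[99,62,0,37],{"co":86,"eev":67,"ek":76,"iqs":70},[84,24,0,36,5],{"nsk":38,"zig":99}],"ogx":46,"pb":{"cdt":{"gl":49,"oqw":32,"yi":88},"i":{"adl":42,"wxy":41,"z":58},"iyv":[19,57,65]}}
After op 5 (replace /lxa/3 15): {"lxa":[[99,62,0,37],{"co":86,"eev":67,"ek":76,"iqs":70},[84,24,0,36,5],15],"ogx":46,"pb":{"cdt":{"gl":49,"oqw":32,"yi":88},"i":{"adl":42,"wxy":41,"z":58},"iyv":[19,57,65]}}
After op 6 (add /l 21): {"l":21,"lxa":[[99,62,0,37],{"co":86,"eev":67,"ek":76,"iqs":70},[84,24,0,36,5],15],"ogx":46,"pb":{"cdt":{"gl":49,"oqw":32,"yi":88},"i":{"adl":42,"wxy":41,"z":58},"iyv":[19,57,65]}}
After op 7 (replace /pb/cdt 20): {"l":21,"lxa":[[99,62,0,37],{"co":86,"eev":67,"ek":76,"iqs":70},[84,24,0,36,5],15],"ogx":46,"pb":{"cdt":20,"i":{"adl":42,"wxy":41,"z":58},"iyv":[19,57,65]}}
Size at path /lxa: 4

Answer: 4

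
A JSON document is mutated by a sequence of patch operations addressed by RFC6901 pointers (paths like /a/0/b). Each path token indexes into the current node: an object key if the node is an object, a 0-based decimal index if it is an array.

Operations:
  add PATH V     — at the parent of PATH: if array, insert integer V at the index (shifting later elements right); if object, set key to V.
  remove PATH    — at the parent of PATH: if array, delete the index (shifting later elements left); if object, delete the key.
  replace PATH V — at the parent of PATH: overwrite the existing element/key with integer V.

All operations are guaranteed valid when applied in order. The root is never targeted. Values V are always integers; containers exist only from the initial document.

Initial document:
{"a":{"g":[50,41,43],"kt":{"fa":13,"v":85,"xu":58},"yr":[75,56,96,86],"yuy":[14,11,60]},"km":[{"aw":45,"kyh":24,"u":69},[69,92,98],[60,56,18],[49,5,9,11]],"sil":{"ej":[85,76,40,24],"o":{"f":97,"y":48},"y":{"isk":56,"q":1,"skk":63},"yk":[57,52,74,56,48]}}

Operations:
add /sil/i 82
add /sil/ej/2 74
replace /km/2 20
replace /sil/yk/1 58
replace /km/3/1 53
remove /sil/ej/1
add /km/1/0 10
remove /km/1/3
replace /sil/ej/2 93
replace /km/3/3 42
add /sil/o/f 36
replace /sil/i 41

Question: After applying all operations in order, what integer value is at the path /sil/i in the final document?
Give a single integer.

Answer: 41

Derivation:
After op 1 (add /sil/i 82): {"a":{"g":[50,41,43],"kt":{"fa":13,"v":85,"xu":58},"yr":[75,56,96,86],"yuy":[14,11,60]},"km":[{"aw":45,"kyh":24,"u":69},[69,92,98],[60,56,18],[49,5,9,11]],"sil":{"ej":[85,76,40,24],"i":82,"o":{"f":97,"y":48},"y":{"isk":56,"q":1,"skk":63},"yk":[57,52,74,56,48]}}
After op 2 (add /sil/ej/2 74): {"a":{"g":[50,41,43],"kt":{"fa":13,"v":85,"xu":58},"yr":[75,56,96,86],"yuy":[14,11,60]},"km":[{"aw":45,"kyh":24,"u":69},[69,92,98],[60,56,18],[49,5,9,11]],"sil":{"ej":[85,76,74,40,24],"i":82,"o":{"f":97,"y":48},"y":{"isk":56,"q":1,"skk":63},"yk":[57,52,74,56,48]}}
After op 3 (replace /km/2 20): {"a":{"g":[50,41,43],"kt":{"fa":13,"v":85,"xu":58},"yr":[75,56,96,86],"yuy":[14,11,60]},"km":[{"aw":45,"kyh":24,"u":69},[69,92,98],20,[49,5,9,11]],"sil":{"ej":[85,76,74,40,24],"i":82,"o":{"f":97,"y":48},"y":{"isk":56,"q":1,"skk":63},"yk":[57,52,74,56,48]}}
After op 4 (replace /sil/yk/1 58): {"a":{"g":[50,41,43],"kt":{"fa":13,"v":85,"xu":58},"yr":[75,56,96,86],"yuy":[14,11,60]},"km":[{"aw":45,"kyh":24,"u":69},[69,92,98],20,[49,5,9,11]],"sil":{"ej":[85,76,74,40,24],"i":82,"o":{"f":97,"y":48},"y":{"isk":56,"q":1,"skk":63},"yk":[57,58,74,56,48]}}
After op 5 (replace /km/3/1 53): {"a":{"g":[50,41,43],"kt":{"fa":13,"v":85,"xu":58},"yr":[75,56,96,86],"yuy":[14,11,60]},"km":[{"aw":45,"kyh":24,"u":69},[69,92,98],20,[49,53,9,11]],"sil":{"ej":[85,76,74,40,24],"i":82,"o":{"f":97,"y":48},"y":{"isk":56,"q":1,"skk":63},"yk":[57,58,74,56,48]}}
After op 6 (remove /sil/ej/1): {"a":{"g":[50,41,43],"kt":{"fa":13,"v":85,"xu":58},"yr":[75,56,96,86],"yuy":[14,11,60]},"km":[{"aw":45,"kyh":24,"u":69},[69,92,98],20,[49,53,9,11]],"sil":{"ej":[85,74,40,24],"i":82,"o":{"f":97,"y":48},"y":{"isk":56,"q":1,"skk":63},"yk":[57,58,74,56,48]}}
After op 7 (add /km/1/0 10): {"a":{"g":[50,41,43],"kt":{"fa":13,"v":85,"xu":58},"yr":[75,56,96,86],"yuy":[14,11,60]},"km":[{"aw":45,"kyh":24,"u":69},[10,69,92,98],20,[49,53,9,11]],"sil":{"ej":[85,74,40,24],"i":82,"o":{"f":97,"y":48},"y":{"isk":56,"q":1,"skk":63},"yk":[57,58,74,56,48]}}
After op 8 (remove /km/1/3): {"a":{"g":[50,41,43],"kt":{"fa":13,"v":85,"xu":58},"yr":[75,56,96,86],"yuy":[14,11,60]},"km":[{"aw":45,"kyh":24,"u":69},[10,69,92],20,[49,53,9,11]],"sil":{"ej":[85,74,40,24],"i":82,"o":{"f":97,"y":48},"y":{"isk":56,"q":1,"skk":63},"yk":[57,58,74,56,48]}}
After op 9 (replace /sil/ej/2 93): {"a":{"g":[50,41,43],"kt":{"fa":13,"v":85,"xu":58},"yr":[75,56,96,86],"yuy":[14,11,60]},"km":[{"aw":45,"kyh":24,"u":69},[10,69,92],20,[49,53,9,11]],"sil":{"ej":[85,74,93,24],"i":82,"o":{"f":97,"y":48},"y":{"isk":56,"q":1,"skk":63},"yk":[57,58,74,56,48]}}
After op 10 (replace /km/3/3 42): {"a":{"g":[50,41,43],"kt":{"fa":13,"v":85,"xu":58},"yr":[75,56,96,86],"yuy":[14,11,60]},"km":[{"aw":45,"kyh":24,"u":69},[10,69,92],20,[49,53,9,42]],"sil":{"ej":[85,74,93,24],"i":82,"o":{"f":97,"y":48},"y":{"isk":56,"q":1,"skk":63},"yk":[57,58,74,56,48]}}
After op 11 (add /sil/o/f 36): {"a":{"g":[50,41,43],"kt":{"fa":13,"v":85,"xu":58},"yr":[75,56,96,86],"yuy":[14,11,60]},"km":[{"aw":45,"kyh":24,"u":69},[10,69,92],20,[49,53,9,42]],"sil":{"ej":[85,74,93,24],"i":82,"o":{"f":36,"y":48},"y":{"isk":56,"q":1,"skk":63},"yk":[57,58,74,56,48]}}
After op 12 (replace /sil/i 41): {"a":{"g":[50,41,43],"kt":{"fa":13,"v":85,"xu":58},"yr":[75,56,96,86],"yuy":[14,11,60]},"km":[{"aw":45,"kyh":24,"u":69},[10,69,92],20,[49,53,9,42]],"sil":{"ej":[85,74,93,24],"i":41,"o":{"f":36,"y":48},"y":{"isk":56,"q":1,"skk":63},"yk":[57,58,74,56,48]}}
Value at /sil/i: 41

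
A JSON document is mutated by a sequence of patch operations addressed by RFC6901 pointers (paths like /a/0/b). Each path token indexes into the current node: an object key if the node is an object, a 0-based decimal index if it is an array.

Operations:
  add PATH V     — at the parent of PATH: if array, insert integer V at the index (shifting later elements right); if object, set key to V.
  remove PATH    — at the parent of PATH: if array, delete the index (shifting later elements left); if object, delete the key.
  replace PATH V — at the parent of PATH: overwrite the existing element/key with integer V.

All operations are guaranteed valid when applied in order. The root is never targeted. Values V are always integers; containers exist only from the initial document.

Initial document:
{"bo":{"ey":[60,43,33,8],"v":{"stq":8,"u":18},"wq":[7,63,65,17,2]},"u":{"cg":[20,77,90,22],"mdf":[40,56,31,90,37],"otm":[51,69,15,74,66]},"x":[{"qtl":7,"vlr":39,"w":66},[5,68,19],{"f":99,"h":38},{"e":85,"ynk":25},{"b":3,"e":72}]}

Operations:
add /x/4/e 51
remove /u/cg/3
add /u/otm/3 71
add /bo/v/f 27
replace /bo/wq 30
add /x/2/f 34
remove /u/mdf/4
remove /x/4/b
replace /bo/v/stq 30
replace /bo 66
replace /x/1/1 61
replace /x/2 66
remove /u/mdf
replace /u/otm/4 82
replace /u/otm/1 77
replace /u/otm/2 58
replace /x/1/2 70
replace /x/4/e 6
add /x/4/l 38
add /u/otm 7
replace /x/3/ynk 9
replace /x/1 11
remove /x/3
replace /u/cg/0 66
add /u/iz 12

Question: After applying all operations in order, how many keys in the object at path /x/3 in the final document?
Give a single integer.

Answer: 2

Derivation:
After op 1 (add /x/4/e 51): {"bo":{"ey":[60,43,33,8],"v":{"stq":8,"u":18},"wq":[7,63,65,17,2]},"u":{"cg":[20,77,90,22],"mdf":[40,56,31,90,37],"otm":[51,69,15,74,66]},"x":[{"qtl":7,"vlr":39,"w":66},[5,68,19],{"f":99,"h":38},{"e":85,"ynk":25},{"b":3,"e":51}]}
After op 2 (remove /u/cg/3): {"bo":{"ey":[60,43,33,8],"v":{"stq":8,"u":18},"wq":[7,63,65,17,2]},"u":{"cg":[20,77,90],"mdf":[40,56,31,90,37],"otm":[51,69,15,74,66]},"x":[{"qtl":7,"vlr":39,"w":66},[5,68,19],{"f":99,"h":38},{"e":85,"ynk":25},{"b":3,"e":51}]}
After op 3 (add /u/otm/3 71): {"bo":{"ey":[60,43,33,8],"v":{"stq":8,"u":18},"wq":[7,63,65,17,2]},"u":{"cg":[20,77,90],"mdf":[40,56,31,90,37],"otm":[51,69,15,71,74,66]},"x":[{"qtl":7,"vlr":39,"w":66},[5,68,19],{"f":99,"h":38},{"e":85,"ynk":25},{"b":3,"e":51}]}
After op 4 (add /bo/v/f 27): {"bo":{"ey":[60,43,33,8],"v":{"f":27,"stq":8,"u":18},"wq":[7,63,65,17,2]},"u":{"cg":[20,77,90],"mdf":[40,56,31,90,37],"otm":[51,69,15,71,74,66]},"x":[{"qtl":7,"vlr":39,"w":66},[5,68,19],{"f":99,"h":38},{"e":85,"ynk":25},{"b":3,"e":51}]}
After op 5 (replace /bo/wq 30): {"bo":{"ey":[60,43,33,8],"v":{"f":27,"stq":8,"u":18},"wq":30},"u":{"cg":[20,77,90],"mdf":[40,56,31,90,37],"otm":[51,69,15,71,74,66]},"x":[{"qtl":7,"vlr":39,"w":66},[5,68,19],{"f":99,"h":38},{"e":85,"ynk":25},{"b":3,"e":51}]}
After op 6 (add /x/2/f 34): {"bo":{"ey":[60,43,33,8],"v":{"f":27,"stq":8,"u":18},"wq":30},"u":{"cg":[20,77,90],"mdf":[40,56,31,90,37],"otm":[51,69,15,71,74,66]},"x":[{"qtl":7,"vlr":39,"w":66},[5,68,19],{"f":34,"h":38},{"e":85,"ynk":25},{"b":3,"e":51}]}
After op 7 (remove /u/mdf/4): {"bo":{"ey":[60,43,33,8],"v":{"f":27,"stq":8,"u":18},"wq":30},"u":{"cg":[20,77,90],"mdf":[40,56,31,90],"otm":[51,69,15,71,74,66]},"x":[{"qtl":7,"vlr":39,"w":66},[5,68,19],{"f":34,"h":38},{"e":85,"ynk":25},{"b":3,"e":51}]}
After op 8 (remove /x/4/b): {"bo":{"ey":[60,43,33,8],"v":{"f":27,"stq":8,"u":18},"wq":30},"u":{"cg":[20,77,90],"mdf":[40,56,31,90],"otm":[51,69,15,71,74,66]},"x":[{"qtl":7,"vlr":39,"w":66},[5,68,19],{"f":34,"h":38},{"e":85,"ynk":25},{"e":51}]}
After op 9 (replace /bo/v/stq 30): {"bo":{"ey":[60,43,33,8],"v":{"f":27,"stq":30,"u":18},"wq":30},"u":{"cg":[20,77,90],"mdf":[40,56,31,90],"otm":[51,69,15,71,74,66]},"x":[{"qtl":7,"vlr":39,"w":66},[5,68,19],{"f":34,"h":38},{"e":85,"ynk":25},{"e":51}]}
After op 10 (replace /bo 66): {"bo":66,"u":{"cg":[20,77,90],"mdf":[40,56,31,90],"otm":[51,69,15,71,74,66]},"x":[{"qtl":7,"vlr":39,"w":66},[5,68,19],{"f":34,"h":38},{"e":85,"ynk":25},{"e":51}]}
After op 11 (replace /x/1/1 61): {"bo":66,"u":{"cg":[20,77,90],"mdf":[40,56,31,90],"otm":[51,69,15,71,74,66]},"x":[{"qtl":7,"vlr":39,"w":66},[5,61,19],{"f":34,"h":38},{"e":85,"ynk":25},{"e":51}]}
After op 12 (replace /x/2 66): {"bo":66,"u":{"cg":[20,77,90],"mdf":[40,56,31,90],"otm":[51,69,15,71,74,66]},"x":[{"qtl":7,"vlr":39,"w":66},[5,61,19],66,{"e":85,"ynk":25},{"e":51}]}
After op 13 (remove /u/mdf): {"bo":66,"u":{"cg":[20,77,90],"otm":[51,69,15,71,74,66]},"x":[{"qtl":7,"vlr":39,"w":66},[5,61,19],66,{"e":85,"ynk":25},{"e":51}]}
After op 14 (replace /u/otm/4 82): {"bo":66,"u":{"cg":[20,77,90],"otm":[51,69,15,71,82,66]},"x":[{"qtl":7,"vlr":39,"w":66},[5,61,19],66,{"e":85,"ynk":25},{"e":51}]}
After op 15 (replace /u/otm/1 77): {"bo":66,"u":{"cg":[20,77,90],"otm":[51,77,15,71,82,66]},"x":[{"qtl":7,"vlr":39,"w":66},[5,61,19],66,{"e":85,"ynk":25},{"e":51}]}
After op 16 (replace /u/otm/2 58): {"bo":66,"u":{"cg":[20,77,90],"otm":[51,77,58,71,82,66]},"x":[{"qtl":7,"vlr":39,"w":66},[5,61,19],66,{"e":85,"ynk":25},{"e":51}]}
After op 17 (replace /x/1/2 70): {"bo":66,"u":{"cg":[20,77,90],"otm":[51,77,58,71,82,66]},"x":[{"qtl":7,"vlr":39,"w":66},[5,61,70],66,{"e":85,"ynk":25},{"e":51}]}
After op 18 (replace /x/4/e 6): {"bo":66,"u":{"cg":[20,77,90],"otm":[51,77,58,71,82,66]},"x":[{"qtl":7,"vlr":39,"w":66},[5,61,70],66,{"e":85,"ynk":25},{"e":6}]}
After op 19 (add /x/4/l 38): {"bo":66,"u":{"cg":[20,77,90],"otm":[51,77,58,71,82,66]},"x":[{"qtl":7,"vlr":39,"w":66},[5,61,70],66,{"e":85,"ynk":25},{"e":6,"l":38}]}
After op 20 (add /u/otm 7): {"bo":66,"u":{"cg":[20,77,90],"otm":7},"x":[{"qtl":7,"vlr":39,"w":66},[5,61,70],66,{"e":85,"ynk":25},{"e":6,"l":38}]}
After op 21 (replace /x/3/ynk 9): {"bo":66,"u":{"cg":[20,77,90],"otm":7},"x":[{"qtl":7,"vlr":39,"w":66},[5,61,70],66,{"e":85,"ynk":9},{"e":6,"l":38}]}
After op 22 (replace /x/1 11): {"bo":66,"u":{"cg":[20,77,90],"otm":7},"x":[{"qtl":7,"vlr":39,"w":66},11,66,{"e":85,"ynk":9},{"e":6,"l":38}]}
After op 23 (remove /x/3): {"bo":66,"u":{"cg":[20,77,90],"otm":7},"x":[{"qtl":7,"vlr":39,"w":66},11,66,{"e":6,"l":38}]}
After op 24 (replace /u/cg/0 66): {"bo":66,"u":{"cg":[66,77,90],"otm":7},"x":[{"qtl":7,"vlr":39,"w":66},11,66,{"e":6,"l":38}]}
After op 25 (add /u/iz 12): {"bo":66,"u":{"cg":[66,77,90],"iz":12,"otm":7},"x":[{"qtl":7,"vlr":39,"w":66},11,66,{"e":6,"l":38}]}
Size at path /x/3: 2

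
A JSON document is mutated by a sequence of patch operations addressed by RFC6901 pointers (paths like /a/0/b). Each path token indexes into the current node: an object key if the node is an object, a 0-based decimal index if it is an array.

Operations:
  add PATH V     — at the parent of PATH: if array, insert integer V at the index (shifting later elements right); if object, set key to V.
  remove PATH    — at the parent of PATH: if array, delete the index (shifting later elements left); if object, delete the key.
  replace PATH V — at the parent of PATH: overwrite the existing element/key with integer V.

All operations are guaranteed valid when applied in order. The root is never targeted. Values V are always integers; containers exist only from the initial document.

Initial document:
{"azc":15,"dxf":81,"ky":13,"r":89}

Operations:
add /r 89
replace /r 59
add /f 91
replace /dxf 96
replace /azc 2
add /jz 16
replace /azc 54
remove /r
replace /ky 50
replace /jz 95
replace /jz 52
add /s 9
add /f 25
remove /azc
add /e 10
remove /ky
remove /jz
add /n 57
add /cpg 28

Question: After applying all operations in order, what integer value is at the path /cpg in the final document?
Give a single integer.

Answer: 28

Derivation:
After op 1 (add /r 89): {"azc":15,"dxf":81,"ky":13,"r":89}
After op 2 (replace /r 59): {"azc":15,"dxf":81,"ky":13,"r":59}
After op 3 (add /f 91): {"azc":15,"dxf":81,"f":91,"ky":13,"r":59}
After op 4 (replace /dxf 96): {"azc":15,"dxf":96,"f":91,"ky":13,"r":59}
After op 5 (replace /azc 2): {"azc":2,"dxf":96,"f":91,"ky":13,"r":59}
After op 6 (add /jz 16): {"azc":2,"dxf":96,"f":91,"jz":16,"ky":13,"r":59}
After op 7 (replace /azc 54): {"azc":54,"dxf":96,"f":91,"jz":16,"ky":13,"r":59}
After op 8 (remove /r): {"azc":54,"dxf":96,"f":91,"jz":16,"ky":13}
After op 9 (replace /ky 50): {"azc":54,"dxf":96,"f":91,"jz":16,"ky":50}
After op 10 (replace /jz 95): {"azc":54,"dxf":96,"f":91,"jz":95,"ky":50}
After op 11 (replace /jz 52): {"azc":54,"dxf":96,"f":91,"jz":52,"ky":50}
After op 12 (add /s 9): {"azc":54,"dxf":96,"f":91,"jz":52,"ky":50,"s":9}
After op 13 (add /f 25): {"azc":54,"dxf":96,"f":25,"jz":52,"ky":50,"s":9}
After op 14 (remove /azc): {"dxf":96,"f":25,"jz":52,"ky":50,"s":9}
After op 15 (add /e 10): {"dxf":96,"e":10,"f":25,"jz":52,"ky":50,"s":9}
After op 16 (remove /ky): {"dxf":96,"e":10,"f":25,"jz":52,"s":9}
After op 17 (remove /jz): {"dxf":96,"e":10,"f":25,"s":9}
After op 18 (add /n 57): {"dxf":96,"e":10,"f":25,"n":57,"s":9}
After op 19 (add /cpg 28): {"cpg":28,"dxf":96,"e":10,"f":25,"n":57,"s":9}
Value at /cpg: 28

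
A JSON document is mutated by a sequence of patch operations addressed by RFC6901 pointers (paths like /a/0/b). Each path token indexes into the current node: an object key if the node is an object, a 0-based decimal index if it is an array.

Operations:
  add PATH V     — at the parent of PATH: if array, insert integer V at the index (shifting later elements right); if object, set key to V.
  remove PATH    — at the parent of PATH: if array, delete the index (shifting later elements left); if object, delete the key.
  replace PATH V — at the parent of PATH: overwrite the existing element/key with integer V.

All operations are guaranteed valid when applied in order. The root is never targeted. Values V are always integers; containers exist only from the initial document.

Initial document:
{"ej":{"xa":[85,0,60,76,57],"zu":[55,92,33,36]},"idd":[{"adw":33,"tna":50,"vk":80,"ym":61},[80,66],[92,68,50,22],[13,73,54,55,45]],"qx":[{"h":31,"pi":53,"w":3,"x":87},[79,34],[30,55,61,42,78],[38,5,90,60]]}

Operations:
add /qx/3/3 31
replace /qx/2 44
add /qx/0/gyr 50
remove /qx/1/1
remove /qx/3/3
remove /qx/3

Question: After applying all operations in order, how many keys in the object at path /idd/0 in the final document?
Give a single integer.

Answer: 4

Derivation:
After op 1 (add /qx/3/3 31): {"ej":{"xa":[85,0,60,76,57],"zu":[55,92,33,36]},"idd":[{"adw":33,"tna":50,"vk":80,"ym":61},[80,66],[92,68,50,22],[13,73,54,55,45]],"qx":[{"h":31,"pi":53,"w":3,"x":87},[79,34],[30,55,61,42,78],[38,5,90,31,60]]}
After op 2 (replace /qx/2 44): {"ej":{"xa":[85,0,60,76,57],"zu":[55,92,33,36]},"idd":[{"adw":33,"tna":50,"vk":80,"ym":61},[80,66],[92,68,50,22],[13,73,54,55,45]],"qx":[{"h":31,"pi":53,"w":3,"x":87},[79,34],44,[38,5,90,31,60]]}
After op 3 (add /qx/0/gyr 50): {"ej":{"xa":[85,0,60,76,57],"zu":[55,92,33,36]},"idd":[{"adw":33,"tna":50,"vk":80,"ym":61},[80,66],[92,68,50,22],[13,73,54,55,45]],"qx":[{"gyr":50,"h":31,"pi":53,"w":3,"x":87},[79,34],44,[38,5,90,31,60]]}
After op 4 (remove /qx/1/1): {"ej":{"xa":[85,0,60,76,57],"zu":[55,92,33,36]},"idd":[{"adw":33,"tna":50,"vk":80,"ym":61},[80,66],[92,68,50,22],[13,73,54,55,45]],"qx":[{"gyr":50,"h":31,"pi":53,"w":3,"x":87},[79],44,[38,5,90,31,60]]}
After op 5 (remove /qx/3/3): {"ej":{"xa":[85,0,60,76,57],"zu":[55,92,33,36]},"idd":[{"adw":33,"tna":50,"vk":80,"ym":61},[80,66],[92,68,50,22],[13,73,54,55,45]],"qx":[{"gyr":50,"h":31,"pi":53,"w":3,"x":87},[79],44,[38,5,90,60]]}
After op 6 (remove /qx/3): {"ej":{"xa":[85,0,60,76,57],"zu":[55,92,33,36]},"idd":[{"adw":33,"tna":50,"vk":80,"ym":61},[80,66],[92,68,50,22],[13,73,54,55,45]],"qx":[{"gyr":50,"h":31,"pi":53,"w":3,"x":87},[79],44]}
Size at path /idd/0: 4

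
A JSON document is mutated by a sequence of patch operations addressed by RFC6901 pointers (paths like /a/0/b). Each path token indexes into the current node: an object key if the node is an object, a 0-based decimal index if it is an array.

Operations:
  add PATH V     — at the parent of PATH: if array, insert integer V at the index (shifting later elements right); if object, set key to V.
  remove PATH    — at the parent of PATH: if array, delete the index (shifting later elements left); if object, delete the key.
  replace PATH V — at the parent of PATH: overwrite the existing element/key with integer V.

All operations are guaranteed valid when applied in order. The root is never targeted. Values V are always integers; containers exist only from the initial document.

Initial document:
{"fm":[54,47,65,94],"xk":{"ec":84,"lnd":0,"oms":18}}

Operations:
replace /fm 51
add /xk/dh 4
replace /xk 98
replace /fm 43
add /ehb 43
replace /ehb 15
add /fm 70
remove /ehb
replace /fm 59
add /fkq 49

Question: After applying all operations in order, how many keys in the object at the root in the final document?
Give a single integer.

Answer: 3

Derivation:
After op 1 (replace /fm 51): {"fm":51,"xk":{"ec":84,"lnd":0,"oms":18}}
After op 2 (add /xk/dh 4): {"fm":51,"xk":{"dh":4,"ec":84,"lnd":0,"oms":18}}
After op 3 (replace /xk 98): {"fm":51,"xk":98}
After op 4 (replace /fm 43): {"fm":43,"xk":98}
After op 5 (add /ehb 43): {"ehb":43,"fm":43,"xk":98}
After op 6 (replace /ehb 15): {"ehb":15,"fm":43,"xk":98}
After op 7 (add /fm 70): {"ehb":15,"fm":70,"xk":98}
After op 8 (remove /ehb): {"fm":70,"xk":98}
After op 9 (replace /fm 59): {"fm":59,"xk":98}
After op 10 (add /fkq 49): {"fkq":49,"fm":59,"xk":98}
Size at the root: 3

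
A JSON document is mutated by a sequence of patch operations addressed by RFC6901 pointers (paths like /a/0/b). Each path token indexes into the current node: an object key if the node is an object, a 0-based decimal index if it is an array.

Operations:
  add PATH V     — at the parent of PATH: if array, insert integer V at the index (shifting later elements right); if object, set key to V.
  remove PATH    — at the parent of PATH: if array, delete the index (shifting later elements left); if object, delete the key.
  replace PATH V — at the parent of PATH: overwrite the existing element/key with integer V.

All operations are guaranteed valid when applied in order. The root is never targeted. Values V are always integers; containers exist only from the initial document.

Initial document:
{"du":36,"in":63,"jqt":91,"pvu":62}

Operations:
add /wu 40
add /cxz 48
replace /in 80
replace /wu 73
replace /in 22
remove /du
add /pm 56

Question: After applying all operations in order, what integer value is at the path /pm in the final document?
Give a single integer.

After op 1 (add /wu 40): {"du":36,"in":63,"jqt":91,"pvu":62,"wu":40}
After op 2 (add /cxz 48): {"cxz":48,"du":36,"in":63,"jqt":91,"pvu":62,"wu":40}
After op 3 (replace /in 80): {"cxz":48,"du":36,"in":80,"jqt":91,"pvu":62,"wu":40}
After op 4 (replace /wu 73): {"cxz":48,"du":36,"in":80,"jqt":91,"pvu":62,"wu":73}
After op 5 (replace /in 22): {"cxz":48,"du":36,"in":22,"jqt":91,"pvu":62,"wu":73}
After op 6 (remove /du): {"cxz":48,"in":22,"jqt":91,"pvu":62,"wu":73}
After op 7 (add /pm 56): {"cxz":48,"in":22,"jqt":91,"pm":56,"pvu":62,"wu":73}
Value at /pm: 56

Answer: 56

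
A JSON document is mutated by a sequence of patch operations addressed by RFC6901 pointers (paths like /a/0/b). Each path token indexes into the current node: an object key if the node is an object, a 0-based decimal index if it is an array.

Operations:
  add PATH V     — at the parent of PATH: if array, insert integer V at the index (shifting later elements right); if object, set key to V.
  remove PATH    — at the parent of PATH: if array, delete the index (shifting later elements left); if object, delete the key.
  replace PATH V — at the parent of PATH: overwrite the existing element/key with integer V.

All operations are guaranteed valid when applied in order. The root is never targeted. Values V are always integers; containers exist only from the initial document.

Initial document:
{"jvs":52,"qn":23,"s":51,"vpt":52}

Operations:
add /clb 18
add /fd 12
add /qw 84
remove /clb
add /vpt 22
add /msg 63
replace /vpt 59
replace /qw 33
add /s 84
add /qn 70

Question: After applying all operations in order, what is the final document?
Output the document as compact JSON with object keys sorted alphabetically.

After op 1 (add /clb 18): {"clb":18,"jvs":52,"qn":23,"s":51,"vpt":52}
After op 2 (add /fd 12): {"clb":18,"fd":12,"jvs":52,"qn":23,"s":51,"vpt":52}
After op 3 (add /qw 84): {"clb":18,"fd":12,"jvs":52,"qn":23,"qw":84,"s":51,"vpt":52}
After op 4 (remove /clb): {"fd":12,"jvs":52,"qn":23,"qw":84,"s":51,"vpt":52}
After op 5 (add /vpt 22): {"fd":12,"jvs":52,"qn":23,"qw":84,"s":51,"vpt":22}
After op 6 (add /msg 63): {"fd":12,"jvs":52,"msg":63,"qn":23,"qw":84,"s":51,"vpt":22}
After op 7 (replace /vpt 59): {"fd":12,"jvs":52,"msg":63,"qn":23,"qw":84,"s":51,"vpt":59}
After op 8 (replace /qw 33): {"fd":12,"jvs":52,"msg":63,"qn":23,"qw":33,"s":51,"vpt":59}
After op 9 (add /s 84): {"fd":12,"jvs":52,"msg":63,"qn":23,"qw":33,"s":84,"vpt":59}
After op 10 (add /qn 70): {"fd":12,"jvs":52,"msg":63,"qn":70,"qw":33,"s":84,"vpt":59}

Answer: {"fd":12,"jvs":52,"msg":63,"qn":70,"qw":33,"s":84,"vpt":59}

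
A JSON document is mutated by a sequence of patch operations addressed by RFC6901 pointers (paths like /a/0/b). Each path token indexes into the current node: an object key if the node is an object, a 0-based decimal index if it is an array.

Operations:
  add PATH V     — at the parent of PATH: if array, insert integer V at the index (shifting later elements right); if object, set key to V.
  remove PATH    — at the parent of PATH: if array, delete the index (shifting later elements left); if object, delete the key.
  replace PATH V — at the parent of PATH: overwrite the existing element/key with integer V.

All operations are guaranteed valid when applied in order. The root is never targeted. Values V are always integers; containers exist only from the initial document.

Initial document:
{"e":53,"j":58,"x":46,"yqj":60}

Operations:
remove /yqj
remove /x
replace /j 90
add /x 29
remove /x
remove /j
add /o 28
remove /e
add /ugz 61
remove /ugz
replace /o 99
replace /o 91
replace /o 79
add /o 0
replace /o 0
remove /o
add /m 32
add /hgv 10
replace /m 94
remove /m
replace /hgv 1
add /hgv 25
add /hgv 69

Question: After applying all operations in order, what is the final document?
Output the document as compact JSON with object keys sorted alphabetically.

Answer: {"hgv":69}

Derivation:
After op 1 (remove /yqj): {"e":53,"j":58,"x":46}
After op 2 (remove /x): {"e":53,"j":58}
After op 3 (replace /j 90): {"e":53,"j":90}
After op 4 (add /x 29): {"e":53,"j":90,"x":29}
After op 5 (remove /x): {"e":53,"j":90}
After op 6 (remove /j): {"e":53}
After op 7 (add /o 28): {"e":53,"o":28}
After op 8 (remove /e): {"o":28}
After op 9 (add /ugz 61): {"o":28,"ugz":61}
After op 10 (remove /ugz): {"o":28}
After op 11 (replace /o 99): {"o":99}
After op 12 (replace /o 91): {"o":91}
After op 13 (replace /o 79): {"o":79}
After op 14 (add /o 0): {"o":0}
After op 15 (replace /o 0): {"o":0}
After op 16 (remove /o): {}
After op 17 (add /m 32): {"m":32}
After op 18 (add /hgv 10): {"hgv":10,"m":32}
After op 19 (replace /m 94): {"hgv":10,"m":94}
After op 20 (remove /m): {"hgv":10}
After op 21 (replace /hgv 1): {"hgv":1}
After op 22 (add /hgv 25): {"hgv":25}
After op 23 (add /hgv 69): {"hgv":69}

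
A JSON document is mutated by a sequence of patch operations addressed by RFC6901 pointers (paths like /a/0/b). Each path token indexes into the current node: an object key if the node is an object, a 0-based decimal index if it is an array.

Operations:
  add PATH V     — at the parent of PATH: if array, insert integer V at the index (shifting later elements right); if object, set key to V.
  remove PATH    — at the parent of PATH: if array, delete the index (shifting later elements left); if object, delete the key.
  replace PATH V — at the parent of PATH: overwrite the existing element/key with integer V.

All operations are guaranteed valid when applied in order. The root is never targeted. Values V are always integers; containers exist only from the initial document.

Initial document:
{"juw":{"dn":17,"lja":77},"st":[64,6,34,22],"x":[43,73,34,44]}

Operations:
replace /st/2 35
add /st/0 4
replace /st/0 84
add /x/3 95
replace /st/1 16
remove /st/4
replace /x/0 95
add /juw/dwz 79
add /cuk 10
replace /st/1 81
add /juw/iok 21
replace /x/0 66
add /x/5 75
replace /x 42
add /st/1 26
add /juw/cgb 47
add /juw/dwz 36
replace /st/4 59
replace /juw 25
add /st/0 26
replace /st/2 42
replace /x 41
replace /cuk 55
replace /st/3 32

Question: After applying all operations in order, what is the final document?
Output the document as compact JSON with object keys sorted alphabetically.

Answer: {"cuk":55,"juw":25,"st":[26,84,42,32,6,59],"x":41}

Derivation:
After op 1 (replace /st/2 35): {"juw":{"dn":17,"lja":77},"st":[64,6,35,22],"x":[43,73,34,44]}
After op 2 (add /st/0 4): {"juw":{"dn":17,"lja":77},"st":[4,64,6,35,22],"x":[43,73,34,44]}
After op 3 (replace /st/0 84): {"juw":{"dn":17,"lja":77},"st":[84,64,6,35,22],"x":[43,73,34,44]}
After op 4 (add /x/3 95): {"juw":{"dn":17,"lja":77},"st":[84,64,6,35,22],"x":[43,73,34,95,44]}
After op 5 (replace /st/1 16): {"juw":{"dn":17,"lja":77},"st":[84,16,6,35,22],"x":[43,73,34,95,44]}
After op 6 (remove /st/4): {"juw":{"dn":17,"lja":77},"st":[84,16,6,35],"x":[43,73,34,95,44]}
After op 7 (replace /x/0 95): {"juw":{"dn":17,"lja":77},"st":[84,16,6,35],"x":[95,73,34,95,44]}
After op 8 (add /juw/dwz 79): {"juw":{"dn":17,"dwz":79,"lja":77},"st":[84,16,6,35],"x":[95,73,34,95,44]}
After op 9 (add /cuk 10): {"cuk":10,"juw":{"dn":17,"dwz":79,"lja":77},"st":[84,16,6,35],"x":[95,73,34,95,44]}
After op 10 (replace /st/1 81): {"cuk":10,"juw":{"dn":17,"dwz":79,"lja":77},"st":[84,81,6,35],"x":[95,73,34,95,44]}
After op 11 (add /juw/iok 21): {"cuk":10,"juw":{"dn":17,"dwz":79,"iok":21,"lja":77},"st":[84,81,6,35],"x":[95,73,34,95,44]}
After op 12 (replace /x/0 66): {"cuk":10,"juw":{"dn":17,"dwz":79,"iok":21,"lja":77},"st":[84,81,6,35],"x":[66,73,34,95,44]}
After op 13 (add /x/5 75): {"cuk":10,"juw":{"dn":17,"dwz":79,"iok":21,"lja":77},"st":[84,81,6,35],"x":[66,73,34,95,44,75]}
After op 14 (replace /x 42): {"cuk":10,"juw":{"dn":17,"dwz":79,"iok":21,"lja":77},"st":[84,81,6,35],"x":42}
After op 15 (add /st/1 26): {"cuk":10,"juw":{"dn":17,"dwz":79,"iok":21,"lja":77},"st":[84,26,81,6,35],"x":42}
After op 16 (add /juw/cgb 47): {"cuk":10,"juw":{"cgb":47,"dn":17,"dwz":79,"iok":21,"lja":77},"st":[84,26,81,6,35],"x":42}
After op 17 (add /juw/dwz 36): {"cuk":10,"juw":{"cgb":47,"dn":17,"dwz":36,"iok":21,"lja":77},"st":[84,26,81,6,35],"x":42}
After op 18 (replace /st/4 59): {"cuk":10,"juw":{"cgb":47,"dn":17,"dwz":36,"iok":21,"lja":77},"st":[84,26,81,6,59],"x":42}
After op 19 (replace /juw 25): {"cuk":10,"juw":25,"st":[84,26,81,6,59],"x":42}
After op 20 (add /st/0 26): {"cuk":10,"juw":25,"st":[26,84,26,81,6,59],"x":42}
After op 21 (replace /st/2 42): {"cuk":10,"juw":25,"st":[26,84,42,81,6,59],"x":42}
After op 22 (replace /x 41): {"cuk":10,"juw":25,"st":[26,84,42,81,6,59],"x":41}
After op 23 (replace /cuk 55): {"cuk":55,"juw":25,"st":[26,84,42,81,6,59],"x":41}
After op 24 (replace /st/3 32): {"cuk":55,"juw":25,"st":[26,84,42,32,6,59],"x":41}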